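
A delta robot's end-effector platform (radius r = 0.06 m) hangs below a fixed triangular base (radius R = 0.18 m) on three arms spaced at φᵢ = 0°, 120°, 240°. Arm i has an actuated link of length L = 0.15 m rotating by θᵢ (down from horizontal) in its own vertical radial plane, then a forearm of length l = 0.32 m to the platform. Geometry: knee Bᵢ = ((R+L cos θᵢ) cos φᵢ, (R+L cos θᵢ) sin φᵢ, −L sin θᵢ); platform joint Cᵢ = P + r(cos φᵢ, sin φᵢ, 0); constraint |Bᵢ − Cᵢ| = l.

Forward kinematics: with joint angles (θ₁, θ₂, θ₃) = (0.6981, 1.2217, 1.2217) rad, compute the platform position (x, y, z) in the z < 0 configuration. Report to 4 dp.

centre 1 = (0.2349·cos0.0°, 0.2349·sin0.0°, -0.0964) = (0.2349, 0.0000, -0.0964)
arm 2 at φ=120.0°: ρ2 = 0.1713;  centre 2 = (-0.0857, 0.1484, -0.1410)
φ3=240.0°: virtual centre (-0.0857, -0.1484, -0.1410), radius l
eliminate P² terms by subtracting sphere 1 from 2 and 3
plane₁₂: -0.6411x+0.2967y+-0.0891z = -0.0153
Cramer: x(z) = 0.0238-0.1389z;  y(z) = 0.0000+0.0000z
into |P−centre ₁|² = l²: 1.0193z² + 0.2515z + -0.0485 = 0;  Δ = 0.2612;  z = -0.3740 or 0.1273 → z<0 root = -0.3740
x = 0.0758, y = 0.0000

(0.0758, 0.0000, -0.3740)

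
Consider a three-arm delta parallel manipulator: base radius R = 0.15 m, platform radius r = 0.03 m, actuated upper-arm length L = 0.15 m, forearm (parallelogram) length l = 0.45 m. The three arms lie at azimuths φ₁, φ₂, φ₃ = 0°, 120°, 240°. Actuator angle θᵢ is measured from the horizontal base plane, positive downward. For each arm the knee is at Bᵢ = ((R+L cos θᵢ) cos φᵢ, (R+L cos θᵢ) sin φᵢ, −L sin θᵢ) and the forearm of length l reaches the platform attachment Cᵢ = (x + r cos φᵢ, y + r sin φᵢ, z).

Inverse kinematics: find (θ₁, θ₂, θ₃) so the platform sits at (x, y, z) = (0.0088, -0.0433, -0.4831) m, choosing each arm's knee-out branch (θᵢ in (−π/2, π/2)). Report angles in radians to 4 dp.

rotate P by −φ1: (0.0088, -0.0433, -0.4831)
  e−x'=0.1112;  (l²−L²−(e−x')²−y'²−z²)/2L = -0.2254
  θ1 = atan2(B,A) + arccos(C/0.4957) = 0.6983
arm 2 (φ=120.0°): x'=-0.0419, y'=0.0140
  e−x'=0.1619;  (l²−L²−(e−x')²−y'²−z²)/2L = -0.2660
  γ=atan2(-0.4831,0.1619)=-1.2474;  ψ=arccos(-0.5220)=2.1200;  θ2=γ+ψ≈0.8726
arm 3 (φ=240.0°): x'=0.0331, y'=0.0293
  A=0.0869, B=-0.4831, C=(l²−L²−A²−y'²−z²)/(2L)=-0.2060
  γ=atan2(-0.4831,0.0869)=-1.3928;  ψ=arccos(-0.4196)=2.0038;  θ3=γ+ψ≈0.6110

θ₁ = 0.6983, θ₂ = 0.8726, θ₃ = 0.6110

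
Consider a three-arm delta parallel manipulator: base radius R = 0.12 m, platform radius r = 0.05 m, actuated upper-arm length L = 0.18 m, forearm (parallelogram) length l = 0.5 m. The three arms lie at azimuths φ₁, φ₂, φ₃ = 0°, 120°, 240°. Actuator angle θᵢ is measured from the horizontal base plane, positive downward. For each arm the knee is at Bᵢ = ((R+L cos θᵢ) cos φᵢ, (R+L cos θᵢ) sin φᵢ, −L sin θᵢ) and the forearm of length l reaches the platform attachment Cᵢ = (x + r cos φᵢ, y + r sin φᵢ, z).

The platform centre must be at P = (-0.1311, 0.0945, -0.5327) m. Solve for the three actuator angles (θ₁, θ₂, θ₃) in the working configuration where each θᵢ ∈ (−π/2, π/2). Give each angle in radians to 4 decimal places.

rotate P by −φ1: (-0.1311, 0.0945, -0.5327)
  A=0.2011, B=-0.5327, C=(l²−L²−A²−y'²−z²)/(2L)=-0.3209
  √(A²+B²)=0.5694;  θ1 = -1.2098+2.1696 ≈ 0.9598
arm 2 (φ=120.0°): x'=0.1474, y'=0.0663
  e−x'=-0.0774;  (l²−L²−(e−x')²−y'²−z²)/2L = -0.2126
  θ2 = atan2(B,A) + arccos(C/0.5383) = 0.2618
φ3=240.0° → target in arm frame (-0.0163, -0.1608)
  A cos θ + B sin θ = C:  0.0863·cos θ + -0.5327·sin θ = -0.2763
  √(A²+B²)=0.5396;  θ3 = -1.4102+2.1083 ≈ 0.6981

θ₁ = 0.9598, θ₂ = 0.2618, θ₃ = 0.6981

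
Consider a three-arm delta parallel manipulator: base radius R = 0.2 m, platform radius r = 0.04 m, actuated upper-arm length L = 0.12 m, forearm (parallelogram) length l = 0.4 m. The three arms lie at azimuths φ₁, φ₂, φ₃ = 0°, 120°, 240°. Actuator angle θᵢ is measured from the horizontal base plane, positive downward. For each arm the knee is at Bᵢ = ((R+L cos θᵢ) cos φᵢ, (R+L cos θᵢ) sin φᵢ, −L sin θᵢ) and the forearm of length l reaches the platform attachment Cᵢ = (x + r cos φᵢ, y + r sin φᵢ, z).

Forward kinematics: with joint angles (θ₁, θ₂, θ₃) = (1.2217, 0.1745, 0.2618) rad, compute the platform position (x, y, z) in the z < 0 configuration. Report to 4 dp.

(-0.1241, 0.0078, -0.3456)

arm 1 at φ=0.0°: e+L cos θ1 = 0.2010;  O1 = (0.2010, 0.0000, -0.1128)
arm 2 at φ=120.0°: e+L cos θ2 = 0.2782;  O2 = (-0.1391, 0.2409, -0.0208)
φ3=240.0°: virtual centre (-0.1380, -0.2389, -0.0311), radius l
subtract pairs → two planes through P
[-0.6803 0.4818 0.1839]·P = 0.0247;  [-0.6780 -0.4779 0.1634]·P = 0.0240
Cramer: x(z) = -0.0358+0.2556z;  y(z) = 0.0007-0.0207z
quadratic in z: (1.0658)z²+(0.1044)z+(-0.0912)=0, √Δ=0.6322 → z ∈ {-0.3456, 0.2476}; z = -0.3456 (taking z<0)
x = -0.1241, y = 0.0078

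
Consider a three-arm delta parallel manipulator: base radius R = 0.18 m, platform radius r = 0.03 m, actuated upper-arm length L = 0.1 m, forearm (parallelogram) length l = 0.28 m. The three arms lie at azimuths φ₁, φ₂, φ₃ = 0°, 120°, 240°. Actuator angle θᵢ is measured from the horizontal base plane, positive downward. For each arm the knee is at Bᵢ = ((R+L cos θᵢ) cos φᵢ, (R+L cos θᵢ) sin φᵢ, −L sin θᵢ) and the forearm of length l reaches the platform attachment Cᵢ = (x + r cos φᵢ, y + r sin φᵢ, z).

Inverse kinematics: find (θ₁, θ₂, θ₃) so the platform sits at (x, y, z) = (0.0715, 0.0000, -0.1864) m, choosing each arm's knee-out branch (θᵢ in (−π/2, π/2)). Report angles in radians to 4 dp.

θ₁ = -0.3487, θ₂ = 0.8727, θ₃ = 0.8727

φ1=0.0° → target in arm frame (0.0715, 0.0000)
  A=0.0785, B=-0.1864, C=(l²−L²−A²−y'²−z²)/(2L)=0.1375
  √(A²+B²)=0.2023;  θ1 = -1.1722+0.8235 ≈ -0.3487
φ2=120.0° → target in arm frame (-0.0357, -0.0619)
  A=0.1857, B=-0.1864, C=(l²−L²−A²−y'²−z²)/(2L)=-0.0234
  γ=atan2(-0.1864,0.1857)=-0.7871;  ψ=arccos(-0.0890)=1.6599;  θ2=γ+ψ≈0.8727
φ3=240.0° → target in arm frame (-0.0358, 0.0619)
  A cos θ + B sin θ = C:  0.1858·cos θ + -0.1864·sin θ = -0.0234
  √(A²+B²)=0.2632;  θ3 = -0.7871+1.6599 ≈ 0.8727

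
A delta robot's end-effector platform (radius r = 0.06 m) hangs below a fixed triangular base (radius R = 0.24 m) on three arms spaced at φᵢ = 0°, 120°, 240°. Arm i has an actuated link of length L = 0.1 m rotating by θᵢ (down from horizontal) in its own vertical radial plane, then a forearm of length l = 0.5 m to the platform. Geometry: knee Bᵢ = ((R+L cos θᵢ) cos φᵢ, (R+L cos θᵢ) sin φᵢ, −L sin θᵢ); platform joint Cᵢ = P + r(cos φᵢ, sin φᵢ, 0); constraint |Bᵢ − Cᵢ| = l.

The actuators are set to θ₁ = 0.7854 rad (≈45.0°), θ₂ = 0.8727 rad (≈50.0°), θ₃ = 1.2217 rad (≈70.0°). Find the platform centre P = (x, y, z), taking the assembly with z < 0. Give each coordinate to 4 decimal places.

arm 1 at φ=0.0°: (R−r)+L cos θ1 = 0.2507;  O1 = (0.2507, 0.0000, -0.0707)
O2 = (0.2443·cos120.0°, 0.2443·sin120.0°, -0.0766) = (-0.1221, 0.2115, -0.0766)
O3 = (0.2142·cos240.0°, 0.2142·sin240.0°, -0.0940) = (-0.1071, -0.1855, -0.0940)
subtract pairs → two planes through P
linear system: -0.7457x+0.4231y = -0.0023−-0.0118z; -0.7156x+-0.3710y = -0.0131−-0.0465z
Cramer: x(z) = 0.0111-0.0415z;  y(z) = 0.0141-0.0453z
into |P−O₁|² = l²: 1.0038z² + 0.1600z + -0.1874 = 0;  Δ = 0.7780;  z = -0.5191 or 0.3596 → z<0 root = -0.5191
x = 0.0326, y = 0.0376

(0.0326, 0.0376, -0.5191)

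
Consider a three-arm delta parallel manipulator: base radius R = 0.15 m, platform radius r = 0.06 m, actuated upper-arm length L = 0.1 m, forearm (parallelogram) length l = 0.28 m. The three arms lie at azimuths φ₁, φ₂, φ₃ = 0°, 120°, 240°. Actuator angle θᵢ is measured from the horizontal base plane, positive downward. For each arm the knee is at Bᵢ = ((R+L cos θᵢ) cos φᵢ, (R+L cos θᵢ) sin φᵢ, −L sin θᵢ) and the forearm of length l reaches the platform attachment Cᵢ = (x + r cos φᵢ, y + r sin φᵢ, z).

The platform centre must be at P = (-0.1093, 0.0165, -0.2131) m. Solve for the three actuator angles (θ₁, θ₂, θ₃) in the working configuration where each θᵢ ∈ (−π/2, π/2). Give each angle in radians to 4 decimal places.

φ1=0.0° → target in arm frame (-0.1093, 0.0165)
  e−x'=0.1993;  (l²−L²−(e−x')²−y'²−z²)/2L = -0.0850
  √(A²+B²)=0.2918;  θ1 = -0.8188+1.8665 ≈ 1.0476
φ2=120.0° → target in arm frame (0.0689, 0.0864)
  A cos θ + B sin θ = C:  0.0211·cos θ + -0.2131·sin θ = 0.0754
  √(A²+B²)=0.2141;  θ2 = -1.4723+1.2110 ≈ -0.2613
φ3=240.0° → target in arm frame (0.0404, -0.1029)
  A=0.0496, B=-0.2131, C=(l²−L²−A²−y'²−z²)/(2L)=0.0497
  θ3 = atan2(B,A) + arccos(C/0.2188) = -0.0002

θ₁ = 1.0476, θ₂ = -0.2613, θ₃ = -0.0002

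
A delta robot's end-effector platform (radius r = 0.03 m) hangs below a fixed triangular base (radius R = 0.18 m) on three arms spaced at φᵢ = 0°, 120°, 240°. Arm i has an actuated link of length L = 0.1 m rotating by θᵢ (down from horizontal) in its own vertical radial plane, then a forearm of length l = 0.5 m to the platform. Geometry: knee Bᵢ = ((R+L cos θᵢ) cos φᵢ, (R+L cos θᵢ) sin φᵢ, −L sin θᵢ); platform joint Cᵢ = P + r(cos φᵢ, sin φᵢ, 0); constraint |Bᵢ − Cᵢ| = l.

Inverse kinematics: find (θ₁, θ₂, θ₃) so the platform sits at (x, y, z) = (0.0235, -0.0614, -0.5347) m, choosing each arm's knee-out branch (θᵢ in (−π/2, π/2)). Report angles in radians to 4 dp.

φ1=0.0° → target in arm frame (0.0235, -0.0614)
  A=0.1265, B=-0.5347, C=(l²−L²−A²−y'²−z²)/(2L)=-0.3284
  θ1 = atan2(B,A) + arccos(C/0.5495) = 0.8729
rotate P by −φ2: (-0.0649, 0.0103, -0.5347)
  A cos θ + B sin θ = C:  0.2149·cos θ + -0.5347·sin θ = -0.4610
  γ=atan2(-0.5347,0.2149)=-1.1886;  ψ=arccos(-0.8000)=2.4981;  θ2=γ+ψ≈1.3095
φ3=240.0° → target in arm frame (0.0414, 0.0511)
  A=0.1086, B=-0.5347, C=(l²−L²−A²−y'²−z²)/(2L)=-0.3015
  θ3 = atan2(B,A) + arccos(C/0.5456) = 0.7858

θ₁ = 0.8729, θ₂ = 1.3095, θ₃ = 0.7858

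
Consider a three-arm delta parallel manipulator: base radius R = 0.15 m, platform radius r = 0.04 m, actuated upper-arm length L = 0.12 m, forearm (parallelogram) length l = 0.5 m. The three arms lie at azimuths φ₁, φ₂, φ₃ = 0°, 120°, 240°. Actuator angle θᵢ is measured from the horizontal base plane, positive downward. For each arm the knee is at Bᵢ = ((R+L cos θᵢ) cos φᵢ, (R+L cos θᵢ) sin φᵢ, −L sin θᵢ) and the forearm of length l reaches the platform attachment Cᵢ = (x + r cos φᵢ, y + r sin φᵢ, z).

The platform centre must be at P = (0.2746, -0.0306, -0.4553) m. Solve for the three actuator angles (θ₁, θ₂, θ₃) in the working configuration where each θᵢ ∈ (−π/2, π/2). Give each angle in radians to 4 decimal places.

θ₁ = -0.3492, θ₂ = 1.3960, θ₃ = 1.2212

arm 1 (φ=0.0°): x'=0.2746, y'=-0.0306
  A cos θ + B sin θ = C:  -0.1646·cos θ + -0.4553·sin θ = 0.0011
  √(A²+B²)=0.4841;  θ1 = -1.9177+1.5685 ≈ -0.3492
φ2=120.0° → target in arm frame (-0.1638, -0.2225)
  e−x'=0.2738;  (l²−L²−(e−x')²−y'²−z²)/2L = -0.4007
  γ=atan2(-0.4553,0.2738)=-1.0294;  ψ=arccos(-0.7543)=2.4253;  θ2=γ+ψ≈1.3960
arm 3 (φ=240.0°): x'=-0.1108, y'=0.2531
  e−x'=0.2208;  (l²−L²−(e−x')²−y'²−z²)/2L = -0.3521
  γ=atan2(-0.4553,0.2208)=-1.1193;  ψ=arccos(-0.6959)=2.3405;  θ3=γ+ψ≈1.2212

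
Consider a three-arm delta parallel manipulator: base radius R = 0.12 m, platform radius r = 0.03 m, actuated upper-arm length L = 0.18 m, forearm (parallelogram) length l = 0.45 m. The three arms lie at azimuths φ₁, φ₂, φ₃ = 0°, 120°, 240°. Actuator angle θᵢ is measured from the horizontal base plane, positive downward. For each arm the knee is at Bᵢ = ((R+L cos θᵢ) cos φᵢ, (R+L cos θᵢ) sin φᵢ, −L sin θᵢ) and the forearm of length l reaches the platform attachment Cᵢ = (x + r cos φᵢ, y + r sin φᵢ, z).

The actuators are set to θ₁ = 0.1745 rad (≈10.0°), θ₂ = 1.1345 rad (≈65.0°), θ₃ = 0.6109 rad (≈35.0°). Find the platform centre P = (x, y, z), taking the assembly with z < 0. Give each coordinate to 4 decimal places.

centre 1 = (0.2673·cos0.0°, 0.2673·sin0.0°, -0.0313) = (0.2673, 0.0000, -0.0313)
arm 2 at φ=120.0°: (R−r)+L cos θ2 = 0.1661;  centre 2 = (-0.0830, 0.1438, -0.1631)
arm 3 at φ=240.0°: (R−r)+L cos θ3 = 0.2374;  centre 3 = (-0.1187, -0.2056, -0.1032)
subtract pairs → two planes through P
[-0.7006 0.2876 -0.2638]·P = -0.0182;  [-0.7720 -0.4113 -0.1440]·P = -0.0054
det = 0.5102;  x = 0.0177+-0.2938z,  y = -0.0202+0.2014z
sphere 1 gives Az²+Bz+C=0 with A=1.1269, B=0.2010, C=-0.1388;  B²−4AC=0.6662;  roots -0.4514, 0.2730;  negative root z = -0.4514
x = 0.1503, y = -0.1111

(0.1503, -0.1111, -0.4514)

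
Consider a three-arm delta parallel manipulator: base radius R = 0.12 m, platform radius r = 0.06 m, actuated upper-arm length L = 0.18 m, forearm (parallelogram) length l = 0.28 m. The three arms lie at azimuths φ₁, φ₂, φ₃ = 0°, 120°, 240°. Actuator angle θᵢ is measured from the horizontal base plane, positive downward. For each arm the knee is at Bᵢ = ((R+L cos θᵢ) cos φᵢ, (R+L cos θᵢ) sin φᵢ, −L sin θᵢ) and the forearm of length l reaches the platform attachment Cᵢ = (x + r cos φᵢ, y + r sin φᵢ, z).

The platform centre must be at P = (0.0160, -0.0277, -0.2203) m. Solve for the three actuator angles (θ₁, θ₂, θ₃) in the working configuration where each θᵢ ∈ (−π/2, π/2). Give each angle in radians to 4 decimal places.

θ₁ = 0.2619, θ₂ = 0.5238, θ₃ = 0.2620

arm 1 (φ=0.0°): x'=0.0160, y'=-0.0277
  A cos θ + B sin θ = C:  0.0440·cos θ + -0.2203·sin θ = -0.0145
  γ=atan2(-0.2203,0.0440)=-1.3737;  ψ=arccos(-0.0647)=1.6356;  θ1=γ+ψ≈0.2619
rotate P by −φ2: (-0.0320, 0.0000, -0.2203)
  A=0.0920, B=-0.2203, C=(l²−L²−A²−y'²−z²)/(2L)=-0.0305
  γ=atan2(-0.2203,0.0920)=-1.1752;  ψ=arccos(-0.1279)=1.6991;  θ2=γ+ψ≈0.5238
rotate P by −φ3: (0.0160, 0.0277, -0.2203)
  A=0.0440, B=-0.2203, C=(l²−L²−A²−y'²−z²)/(2L)=-0.0145
  √(A²+B²)=0.2247;  θ3 = -1.3736+1.6356 ≈ 0.2620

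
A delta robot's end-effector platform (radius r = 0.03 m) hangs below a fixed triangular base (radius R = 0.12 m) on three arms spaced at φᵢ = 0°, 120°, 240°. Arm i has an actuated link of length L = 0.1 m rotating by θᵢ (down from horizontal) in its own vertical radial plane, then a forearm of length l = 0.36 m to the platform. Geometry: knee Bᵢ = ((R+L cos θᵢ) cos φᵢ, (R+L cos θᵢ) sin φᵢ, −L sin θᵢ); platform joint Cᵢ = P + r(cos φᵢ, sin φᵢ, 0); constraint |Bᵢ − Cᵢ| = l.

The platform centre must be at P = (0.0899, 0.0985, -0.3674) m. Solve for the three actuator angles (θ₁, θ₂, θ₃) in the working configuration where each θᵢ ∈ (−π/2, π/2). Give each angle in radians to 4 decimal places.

θ₁ = 0.3487, θ₂ = 0.6107, θ₃ = 1.3962

arm 1 (φ=0.0°): x'=0.0899, y'=0.0985
  A=0.0001, B=-0.3674, C=(l²−L²−A²−y'²−z²)/(2L)=-0.1254
  γ=atan2(-0.3674,0.0001)=-1.5705;  ψ=arccos(-0.3414)=1.9192;  θ1=γ+ψ≈0.3487
φ2=120.0° → target in arm frame (0.0404, -0.1271)
  A=0.0496, B=-0.3674, C=(l²−L²−A²−y'²−z²)/(2L)=-0.1700
  √(A²+B²)=0.3707;  θ2 = -1.4365+2.0472 ≈ 0.6107
φ3=240.0° → target in arm frame (-0.1303, 0.0286)
  A=0.2203, B=-0.3674, C=(l²−L²−A²−y'²−z²)/(2L)=-0.3236
  √(A²+B²)=0.4284;  θ3 = -1.0308+2.4270 ≈ 1.3962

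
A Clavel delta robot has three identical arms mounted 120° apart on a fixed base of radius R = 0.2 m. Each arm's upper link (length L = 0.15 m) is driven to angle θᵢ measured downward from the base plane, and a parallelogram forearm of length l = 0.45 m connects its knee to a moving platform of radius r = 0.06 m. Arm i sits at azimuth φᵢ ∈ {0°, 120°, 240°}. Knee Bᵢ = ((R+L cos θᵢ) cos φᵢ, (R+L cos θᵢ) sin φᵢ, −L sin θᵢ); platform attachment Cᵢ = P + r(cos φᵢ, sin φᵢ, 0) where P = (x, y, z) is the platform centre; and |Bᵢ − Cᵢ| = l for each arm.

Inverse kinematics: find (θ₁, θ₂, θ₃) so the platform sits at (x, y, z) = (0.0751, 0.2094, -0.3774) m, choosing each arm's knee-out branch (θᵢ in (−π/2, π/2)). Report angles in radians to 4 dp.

rotate P by −φ1: (0.0751, 0.2094, -0.3774)
  A=0.0649, B=-0.3774, C=(l²−L²−A²−y'²−z²)/(2L)=-0.0350
  √(A²+B²)=0.3829;  θ1 = -1.4005+1.6622 ≈ 0.2617
φ2=120.0° → target in arm frame (0.1438, -0.1697)
  A cos θ + B sin θ = C:  -0.0038·cos θ + -0.3774·sin θ = 0.0291
  √(A²+B²)=0.3774;  θ2 = -1.5809+1.4935 ≈ -0.0874
rotate P by −φ3: (-0.2189, -0.0397, -0.3774)
  e−x'=0.3589;  (l²−L²−(e−x')²−y'²−z²)/2L = -0.3094
  √(A²+B²)=0.5208;  θ3 = -0.8105+2.2068 ≈ 1.3963

θ₁ = 0.2617, θ₂ = -0.0874, θ₃ = 1.3963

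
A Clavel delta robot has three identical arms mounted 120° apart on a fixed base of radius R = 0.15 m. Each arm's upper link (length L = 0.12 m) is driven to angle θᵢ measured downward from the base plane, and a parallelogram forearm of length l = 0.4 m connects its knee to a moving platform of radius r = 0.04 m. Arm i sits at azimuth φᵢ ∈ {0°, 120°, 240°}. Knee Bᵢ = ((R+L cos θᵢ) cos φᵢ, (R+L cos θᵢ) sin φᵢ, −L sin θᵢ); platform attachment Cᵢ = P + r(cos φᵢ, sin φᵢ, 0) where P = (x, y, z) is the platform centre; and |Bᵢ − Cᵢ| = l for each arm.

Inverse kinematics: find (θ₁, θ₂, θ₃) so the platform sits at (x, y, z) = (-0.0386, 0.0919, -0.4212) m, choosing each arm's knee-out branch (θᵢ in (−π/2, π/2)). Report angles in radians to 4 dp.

rotate P by −φ1: (-0.0386, 0.0919, -0.4212)
  A cos θ + B sin θ = C:  0.1486·cos θ + -0.4212·sin θ = -0.2597
  √(A²+B²)=0.4466;  θ1 = -1.2316+2.1914 ≈ 0.9598
rotate P by −φ2: (0.0989, -0.0125, -0.4212)
  A=0.0111, B=-0.4212, C=(l²−L²−A²−y'²−z²)/(2L)=-0.1337
  √(A²+B²)=0.4213;  θ2 = -1.5444+1.8937 ≈ 0.3493
φ3=240.0° → target in arm frame (-0.0603, -0.0794)
  A=0.1703, B=-0.4212, C=(l²−L²−A²−y'²−z²)/(2L)=-0.2796
  θ3 = atan2(B,A) + arccos(C/0.4543) = 1.0472

θ₁ = 0.9598, θ₂ = 0.3493, θ₃ = 1.0472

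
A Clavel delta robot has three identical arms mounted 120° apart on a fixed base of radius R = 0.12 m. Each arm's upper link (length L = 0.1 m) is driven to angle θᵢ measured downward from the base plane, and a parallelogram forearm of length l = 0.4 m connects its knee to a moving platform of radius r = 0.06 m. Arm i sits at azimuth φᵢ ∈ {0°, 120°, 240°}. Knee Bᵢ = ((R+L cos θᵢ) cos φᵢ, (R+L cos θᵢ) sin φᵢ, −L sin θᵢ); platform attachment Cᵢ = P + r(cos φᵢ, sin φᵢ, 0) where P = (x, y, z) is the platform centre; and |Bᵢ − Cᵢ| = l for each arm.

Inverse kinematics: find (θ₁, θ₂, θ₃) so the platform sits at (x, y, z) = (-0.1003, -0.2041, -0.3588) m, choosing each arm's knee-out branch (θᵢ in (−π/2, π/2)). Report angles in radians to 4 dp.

arm 1 (φ=0.0°): x'=-0.1003, y'=-0.2041
  A=0.1603, B=-0.3588, C=(l²−L²−A²−y'²−z²)/(2L)=-0.2305
  γ=atan2(-0.3588,0.1603)=-1.1506;  ψ=arccos(-0.5864)=2.1974;  θ1=γ+ψ≈1.0468
arm 2 (φ=120.0°): x'=-0.1266, y'=0.1889
  e−x'=0.1866;  (l²−L²−(e−x')²−y'²−z²)/2L = -0.2462
  γ=atan2(-0.3588,0.1866)=-1.0912;  ψ=arccos(-0.6089)=2.2254;  θ2=γ+ψ≈1.1342
φ3=240.0° → target in arm frame (0.2269, 0.0152)
  A cos θ + B sin θ = C:  -0.1669·cos θ + -0.3588·sin θ = -0.0341
  √(A²+B²)=0.3957;  θ3 = -2.0062+1.6571 ≈ -0.3491

θ₁ = 1.0468, θ₂ = 1.1342, θ₃ = -0.3491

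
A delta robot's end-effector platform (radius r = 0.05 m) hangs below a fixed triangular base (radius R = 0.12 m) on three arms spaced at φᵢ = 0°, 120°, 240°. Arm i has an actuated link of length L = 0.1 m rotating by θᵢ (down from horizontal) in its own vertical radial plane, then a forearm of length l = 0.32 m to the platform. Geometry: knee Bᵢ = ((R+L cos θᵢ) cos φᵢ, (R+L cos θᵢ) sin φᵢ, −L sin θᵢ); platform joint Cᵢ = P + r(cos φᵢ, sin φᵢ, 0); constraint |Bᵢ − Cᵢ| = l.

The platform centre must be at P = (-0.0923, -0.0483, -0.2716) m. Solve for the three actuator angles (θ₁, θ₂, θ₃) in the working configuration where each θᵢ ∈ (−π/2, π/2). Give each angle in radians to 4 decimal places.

θ₁ = 0.6980, θ₂ = 0.1748, θ₃ = -0.3490

φ1=0.0° → target in arm frame (-0.0923, -0.0483)
  A cos θ + B sin θ = C:  0.1623·cos θ + -0.2716·sin θ = -0.0502
  γ=atan2(-0.2716,0.1623)=-1.0322;  ψ=arccos(-0.1587)=1.7301;  θ1=γ+ψ≈0.6980
arm 2 (φ=120.0°): x'=0.0043, y'=0.1041
  A=0.0657, B=-0.2716, C=(l²−L²−A²−y'²−z²)/(2L)=0.0174
  γ=atan2(-0.2716,0.0657)=-1.3335;  ψ=arccos(0.0624)=1.5084;  θ2=γ+ψ≈0.1748
arm 3 (φ=240.0°): x'=0.0880, y'=-0.0558
  A=-0.0180, B=-0.2716, C=(l²−L²−A²−y'²−z²)/(2L)=0.0760
  θ3 = atan2(B,A) + arccos(C/0.2722) = -0.3490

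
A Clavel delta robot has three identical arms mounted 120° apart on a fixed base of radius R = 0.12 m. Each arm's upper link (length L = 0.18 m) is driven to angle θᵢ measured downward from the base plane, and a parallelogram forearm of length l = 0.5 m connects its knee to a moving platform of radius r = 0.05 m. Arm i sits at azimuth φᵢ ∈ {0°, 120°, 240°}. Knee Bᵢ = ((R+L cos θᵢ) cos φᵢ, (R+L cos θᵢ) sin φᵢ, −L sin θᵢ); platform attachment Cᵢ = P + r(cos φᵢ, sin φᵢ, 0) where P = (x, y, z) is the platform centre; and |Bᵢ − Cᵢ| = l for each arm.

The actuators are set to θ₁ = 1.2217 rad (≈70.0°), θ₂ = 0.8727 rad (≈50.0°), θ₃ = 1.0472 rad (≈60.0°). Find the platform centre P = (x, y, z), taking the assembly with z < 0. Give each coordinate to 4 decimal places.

(-0.0748, 0.0402, -0.6228)

arm 1 at φ=0.0°: (R−r)+L cos θ1 = 0.1316;  centre 1 = (0.1316, 0.0000, -0.1691)
centre 2 = (0.1857·cos120.0°, 0.1857·sin120.0°, -0.1379) = (-0.0928, 0.1608, -0.1379)
centre 3 = (0.1600·cos240.0°, 0.1600·sin240.0°, -0.1559) = (-0.0800, -0.1386, -0.1559)
eliminate P² terms by subtracting sphere 1 from 2 and 3
linear system: -0.4488x+0.3216y = 0.0076−0.0625z; -0.4231x+-0.2771y = 0.0040−0.0265z
det = 0.2605;  x = -0.0130+0.0992z,  y = 0.0055+-0.0558z
sphere 1 gives Az²+Bz+C=0 with A=1.0130, B=0.3090, C=-0.2005;  B²−4AC=0.9077;  roots -0.6228, 0.3178;  negative root z = -0.6228
x = -0.0748, y = 0.0402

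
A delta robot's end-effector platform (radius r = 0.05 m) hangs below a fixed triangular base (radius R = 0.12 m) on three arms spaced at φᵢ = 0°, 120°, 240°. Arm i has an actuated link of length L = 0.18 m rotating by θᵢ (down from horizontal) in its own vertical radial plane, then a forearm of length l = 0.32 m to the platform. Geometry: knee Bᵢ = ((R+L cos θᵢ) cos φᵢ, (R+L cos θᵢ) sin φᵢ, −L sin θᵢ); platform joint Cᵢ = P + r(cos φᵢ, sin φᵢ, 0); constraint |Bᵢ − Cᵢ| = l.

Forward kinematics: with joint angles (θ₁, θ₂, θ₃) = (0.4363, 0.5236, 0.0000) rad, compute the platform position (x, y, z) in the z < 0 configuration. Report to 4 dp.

O1 = (0.2331·cos0.0°, 0.2331·sin0.0°, -0.0761) = (0.2331, 0.0000, -0.0761)
arm 2 at φ=120.0°: (R−r)+L cos θ2 = 0.2259;  O2 = (-0.1129, 0.1956, -0.0900)
arm 3 at φ=240.0°: (R−r)+L cos θ3 = 0.2500;  O3 = (-0.1250, -0.2165, 0.0000)
subtract pairs → two planes through P
[-0.6922 0.3912 -0.0279]·P = -0.0010;  [-0.7163 -0.4330 0.1521]·P = 0.0024
Cramer: x(z) = -0.0008+0.0818z;  y(z) = -0.0041+0.2160z
sphere 1 gives Az²+Bz+C=0 with A=1.0533, B=0.1121, C=-0.0419;  B²−4AC=0.1889;  roots -0.2595, 0.1531;  negative root z = -0.2595
x = -0.0221, y = -0.0601

(-0.0221, -0.0601, -0.2595)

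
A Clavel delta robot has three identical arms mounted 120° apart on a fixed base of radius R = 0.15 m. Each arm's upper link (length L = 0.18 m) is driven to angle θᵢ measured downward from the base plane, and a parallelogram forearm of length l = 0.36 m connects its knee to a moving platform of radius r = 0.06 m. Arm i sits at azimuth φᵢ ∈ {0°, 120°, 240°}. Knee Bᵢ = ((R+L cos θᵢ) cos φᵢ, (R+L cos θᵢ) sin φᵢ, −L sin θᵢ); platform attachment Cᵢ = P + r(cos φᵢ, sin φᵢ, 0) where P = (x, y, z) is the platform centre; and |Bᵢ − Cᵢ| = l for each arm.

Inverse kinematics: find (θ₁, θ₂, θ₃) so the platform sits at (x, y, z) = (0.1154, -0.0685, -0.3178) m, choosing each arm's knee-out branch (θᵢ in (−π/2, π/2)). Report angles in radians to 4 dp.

θ₁ = -0.0001, θ₂ = 0.9599, θ₃ = 0.5233

rotate P by −φ1: (0.1154, -0.0685, -0.3178)
  e−x'=-0.0254;  (l²−L²−(e−x')²−y'²−z²)/2L = -0.0254
  θ1 = atan2(B,A) + arccos(C/0.3188) = -0.0001
φ2=120.0° → target in arm frame (-0.1170, -0.0657)
  e−x'=0.2070;  (l²−L²−(e−x')²−y'²−z²)/2L = -0.1416
  θ2 = atan2(B,A) + arccos(C/0.3793) = 0.9599
arm 3 (φ=240.0°): x'=0.0016, y'=0.1342
  A cos θ + B sin θ = C:  0.0884·cos θ + -0.3178·sin θ = -0.0823
  √(A²+B²)=0.3299;  θ3 = -1.2996+1.8228 ≈ 0.5233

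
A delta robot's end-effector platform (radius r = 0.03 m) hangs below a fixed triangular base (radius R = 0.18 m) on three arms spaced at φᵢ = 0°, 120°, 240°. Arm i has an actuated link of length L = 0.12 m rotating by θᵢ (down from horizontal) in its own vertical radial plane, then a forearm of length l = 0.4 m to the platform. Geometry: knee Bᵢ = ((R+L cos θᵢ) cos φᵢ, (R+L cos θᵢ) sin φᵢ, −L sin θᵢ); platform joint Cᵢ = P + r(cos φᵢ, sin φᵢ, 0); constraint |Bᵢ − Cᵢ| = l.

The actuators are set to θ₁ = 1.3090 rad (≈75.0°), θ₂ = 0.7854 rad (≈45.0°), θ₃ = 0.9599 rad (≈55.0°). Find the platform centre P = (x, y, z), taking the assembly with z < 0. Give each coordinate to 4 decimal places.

φ1=0.0°: virtual centre (0.1811, 0.0000, -0.1159), radius l
arm 2 at φ=120.0°: ρ2 = 0.2349;  S2 = (-0.1174, 0.2034, -0.0849)
arm 3 at φ=240.0°: ρ3 = 0.2188;  S3 = (-0.1094, -0.1895, -0.0983)
|S₂|²−|S₁|² = 0.0161;  |S₃|²−|S₁|² = 0.0113
[-0.5970 0.4068 0.0621]·P = 0.0161;  [-0.5809 -0.3790 0.0352]·P = 0.0113
det = 0.4626;  x = -0.0232+0.0819z,  y = 0.0056+-0.0325z
quadratic in z: (1.0078)z²+(0.1980)z+(-0.1048)=0, √Δ=0.6795 → z ∈ {-0.4354, 0.2389}; z = -0.4354 (taking z<0)
x = -0.0588, y = 0.0198

(-0.0588, 0.0198, -0.4354)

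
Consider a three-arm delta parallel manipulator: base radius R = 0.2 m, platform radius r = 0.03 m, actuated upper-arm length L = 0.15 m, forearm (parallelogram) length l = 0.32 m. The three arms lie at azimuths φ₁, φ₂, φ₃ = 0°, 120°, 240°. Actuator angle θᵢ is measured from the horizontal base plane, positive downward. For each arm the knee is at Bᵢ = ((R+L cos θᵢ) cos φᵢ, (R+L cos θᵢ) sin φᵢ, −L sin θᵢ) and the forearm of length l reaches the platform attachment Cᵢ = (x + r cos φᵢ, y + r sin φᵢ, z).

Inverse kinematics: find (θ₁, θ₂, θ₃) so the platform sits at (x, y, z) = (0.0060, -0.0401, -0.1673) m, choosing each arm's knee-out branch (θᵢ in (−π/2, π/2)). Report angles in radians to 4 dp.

θ₁ = 0.4359, θ₂ = 0.7859, θ₃ = 0.1742

rotate P by −φ1: (0.0060, -0.0401, -0.1673)
  A=0.1640, B=-0.1673, C=(l²−L²−A²−y'²−z²)/(2L)=0.0780
  θ1 = atan2(B,A) + arccos(C/0.2343) = 0.4359
rotate P by −φ2: (-0.0377, 0.0149, -0.1673)
  e−x'=0.2077;  (l²−L²−(e−x')²−y'²−z²)/2L = 0.0285
  γ=atan2(-0.1673,0.2077)=-0.6780;  ψ=arccos(0.1067)=1.4639;  θ2=γ+ψ≈0.7859
rotate P by −φ3: (0.0317, 0.0252, -0.1673)
  A cos θ + B sin θ = C:  0.1383·cos θ + -0.1673·sin θ = 0.1072
  γ=atan2(-0.1673,0.1383)=-0.8801;  ψ=arccos(0.4938)=1.0543;  θ3=γ+ψ≈0.1742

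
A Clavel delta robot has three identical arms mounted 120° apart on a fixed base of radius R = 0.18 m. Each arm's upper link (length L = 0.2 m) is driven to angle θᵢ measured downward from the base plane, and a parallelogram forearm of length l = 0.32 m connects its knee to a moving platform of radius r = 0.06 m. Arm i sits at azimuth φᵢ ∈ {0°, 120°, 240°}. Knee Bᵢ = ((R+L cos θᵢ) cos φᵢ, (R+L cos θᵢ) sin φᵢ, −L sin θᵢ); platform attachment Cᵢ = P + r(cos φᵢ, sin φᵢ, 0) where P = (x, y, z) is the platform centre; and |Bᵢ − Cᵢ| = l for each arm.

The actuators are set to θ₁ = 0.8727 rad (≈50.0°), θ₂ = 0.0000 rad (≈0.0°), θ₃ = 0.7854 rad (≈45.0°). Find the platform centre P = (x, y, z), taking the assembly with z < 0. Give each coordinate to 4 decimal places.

O1 = (0.2486·cos0.0°, 0.2486·sin0.0°, -0.1532) = (0.2486, 0.0000, -0.1532)
O2 = (0.3200·cos120.0°, 0.3200·sin120.0°, 0.0000) = (-0.1600, 0.2771, 0.0000)
φ3=240.0°: virtual centre (-0.1307, -0.2264, -0.1414), radius l
subtract pairs → two planes through P
[-0.8171 0.5543 0.3064]·P = 0.0171;  [-0.7585 -0.4528 0.0236]·P = 0.0031
det = 0.7904;  x = -0.0120+0.1921z,  y = 0.0133+-0.2697z
sphere 1 gives Az²+Bz+C=0 with A=1.1096, B=0.1992, C=-0.0109;  B²−4AC=0.0879;  roots -0.2234, 0.0439;  negative root z = -0.2234
x = -0.0549, y = 0.0735

(-0.0549, 0.0735, -0.2234)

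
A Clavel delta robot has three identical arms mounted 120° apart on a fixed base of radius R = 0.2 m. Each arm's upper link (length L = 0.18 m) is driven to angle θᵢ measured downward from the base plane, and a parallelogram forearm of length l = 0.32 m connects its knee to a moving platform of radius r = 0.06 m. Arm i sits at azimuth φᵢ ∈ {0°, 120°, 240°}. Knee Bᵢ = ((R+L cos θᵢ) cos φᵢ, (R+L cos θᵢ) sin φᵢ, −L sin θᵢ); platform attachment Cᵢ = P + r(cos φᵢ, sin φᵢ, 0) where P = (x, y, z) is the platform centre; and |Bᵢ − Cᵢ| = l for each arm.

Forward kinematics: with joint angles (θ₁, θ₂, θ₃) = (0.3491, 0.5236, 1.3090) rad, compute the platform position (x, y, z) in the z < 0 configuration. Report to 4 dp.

(0.0749, 0.0979, -0.2563)

φ1=0.0°: virtual centre (0.3091, 0.0000, -0.0616), radius l
arm 2 at φ=120.0°: e+L cos θ2 = 0.2959;  S2 = (-0.1479, 0.2562, -0.0900)
φ3=240.0°: virtual centre (-0.0933, -0.1616, -0.1739), radius l
|S₂|²−|S₁|² = -0.0037;  |S₃|²−|S₁|² = -0.0343
linear system: -0.9142x+0.5125y = -0.0037−-0.0569z; -0.8049x+-0.3232y = -0.0343−-0.2246z
Cramer: x(z) = 0.0265-0.1885z;  y(z) = 0.0401-0.2254z
quadratic in z: (1.0863)z²+(0.2116)z+(-0.0171)=0, √Δ=0.3453 → z ∈ {-0.2563, 0.0615}; z = -0.2563 (taking z<0)
x = 0.0749, y = 0.0979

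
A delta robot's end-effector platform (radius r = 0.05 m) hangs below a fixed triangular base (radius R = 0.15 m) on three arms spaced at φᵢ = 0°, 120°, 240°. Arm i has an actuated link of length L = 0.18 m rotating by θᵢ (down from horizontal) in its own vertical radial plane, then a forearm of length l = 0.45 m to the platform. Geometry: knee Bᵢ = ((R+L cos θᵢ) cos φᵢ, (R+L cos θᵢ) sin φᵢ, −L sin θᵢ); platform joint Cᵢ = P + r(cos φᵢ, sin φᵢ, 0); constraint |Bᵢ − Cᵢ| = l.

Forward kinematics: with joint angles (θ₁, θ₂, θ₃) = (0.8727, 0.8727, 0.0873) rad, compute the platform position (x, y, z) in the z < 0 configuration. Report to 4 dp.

arm 1 at φ=0.0°: (R−r)+L cos θ1 = 0.2157;  centre 1 = (0.2157, 0.0000, -0.1379)
arm 2 at φ=120.0°: (R−r)+L cos θ2 = 0.2157;  centre 2 = (-0.1078, 0.1868, -0.1379)
φ3=240.0°: virtual centre (-0.1397, -0.2419, -0.0157), radius l
eliminate P² terms by subtracting sphere 1 from 2 and 3
linear system: -0.6471x+0.3736y = 0.0000−0.0000z; -0.7107x+-0.4838y = 0.0127−0.2444z
Cramer: x(z) = -0.0082+0.1578z;  y(z) = -0.0142+0.2733z
into |P−centre ₁|² = l²: 1.0996z² + 0.1973z + -0.1331 = 0;  Δ = 0.6246;  z = -0.4491 or 0.2696 → z<0 root = -0.4491
x = -0.0791, y = -0.1370

(-0.0791, -0.1370, -0.4491)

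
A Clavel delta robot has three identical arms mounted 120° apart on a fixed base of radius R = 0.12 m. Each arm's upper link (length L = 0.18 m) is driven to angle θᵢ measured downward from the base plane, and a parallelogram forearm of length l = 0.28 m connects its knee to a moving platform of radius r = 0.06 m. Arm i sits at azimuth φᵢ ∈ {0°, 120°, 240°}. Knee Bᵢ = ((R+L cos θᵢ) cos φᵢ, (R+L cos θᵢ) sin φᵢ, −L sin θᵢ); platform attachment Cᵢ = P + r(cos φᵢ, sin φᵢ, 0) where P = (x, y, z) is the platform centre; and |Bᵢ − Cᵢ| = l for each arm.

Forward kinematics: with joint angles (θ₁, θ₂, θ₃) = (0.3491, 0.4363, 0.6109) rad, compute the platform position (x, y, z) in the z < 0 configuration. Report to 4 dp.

φ1=0.0°: virtual centre (0.2291, 0.0000, -0.0616), radius l
centre 2 = (0.2231·cos120.0°, 0.2231·sin120.0°, -0.0761) = (-0.1116, 0.1932, -0.0761)
φ3=240.0°: virtual centre (-0.1037, -0.1797, -0.1032), radius l
|centre ₂|²−|centre ₁|² = -0.0007;  |centre ₃|²−|centre ₁|² = -0.0026
linear system: -0.6814x+0.3865y = -0.0007−-0.0290z; -0.6657x+-0.3593y = -0.0026−-0.0834z
Cramer: x(z) = 0.0025-0.0849z;  y(z) = 0.0026-0.0747z
quadratic in z: (1.0128)z²+(0.1612)z+(-0.0232)=0, √Δ=0.3466 → z ∈ {-0.2507, 0.0915}; z = -0.2507 (taking z<0)
x = 0.0238, y = 0.0213

(0.0238, 0.0213, -0.2507)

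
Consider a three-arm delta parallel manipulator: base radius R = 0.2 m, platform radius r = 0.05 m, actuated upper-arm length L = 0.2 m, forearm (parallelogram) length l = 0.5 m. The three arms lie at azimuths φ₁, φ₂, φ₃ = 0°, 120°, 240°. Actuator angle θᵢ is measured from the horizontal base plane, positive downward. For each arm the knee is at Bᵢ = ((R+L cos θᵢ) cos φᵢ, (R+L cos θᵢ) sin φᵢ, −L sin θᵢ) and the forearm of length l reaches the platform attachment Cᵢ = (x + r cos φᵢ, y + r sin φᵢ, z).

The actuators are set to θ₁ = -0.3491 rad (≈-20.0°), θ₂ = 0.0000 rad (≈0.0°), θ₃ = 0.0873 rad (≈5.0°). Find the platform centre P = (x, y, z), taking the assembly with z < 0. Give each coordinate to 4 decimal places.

(0.0475, 0.0100, -0.3385)

arm 1 at φ=0.0°: ρ1 = 0.3379;  centre 1 = (0.3379, 0.0000, 0.0684)
arm 2 at φ=120.0°: ρ2 = 0.3500;  centre 2 = (-0.1750, 0.3031, 0.0000)
centre 3 = (0.3492·cos240.0°, 0.3492·sin240.0°, -0.0174) = (-0.1746, -0.3024, -0.0174)
eliminate P² terms by subtracting sphere 1 from 2 and 3
linear system: -1.0259x+0.6062y = 0.0036−-0.1368z; -1.0251x+-0.6049y = 0.0034−-0.1717z
Cramer: x(z) = -0.0034-0.1504z;  y(z) = 0.0002-0.0289z
quadratic in z: (1.0235)z²+(-0.0341)z+(-0.1288)=0, √Δ=0.7269 → z ∈ {-0.3385, 0.3718}; z = -0.3385 (taking z<0)
x = 0.0475, y = 0.0100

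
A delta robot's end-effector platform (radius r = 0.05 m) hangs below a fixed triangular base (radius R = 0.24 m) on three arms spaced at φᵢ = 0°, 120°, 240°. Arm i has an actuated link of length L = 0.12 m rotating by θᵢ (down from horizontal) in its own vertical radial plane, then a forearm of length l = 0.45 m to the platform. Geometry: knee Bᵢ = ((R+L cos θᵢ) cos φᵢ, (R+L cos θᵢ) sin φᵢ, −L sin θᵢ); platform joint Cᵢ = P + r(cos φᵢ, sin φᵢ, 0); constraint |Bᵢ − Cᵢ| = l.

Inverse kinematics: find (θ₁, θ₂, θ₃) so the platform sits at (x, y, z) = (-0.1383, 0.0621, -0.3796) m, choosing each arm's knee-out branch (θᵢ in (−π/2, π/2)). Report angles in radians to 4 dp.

θ₁ = 1.3093, θ₂ = -0.1741, θ₃ = 0.5234

rotate P by −φ1: (-0.1383, 0.0621, -0.3796)
  e−x'=0.3283;  (l²−L²−(e−x')²−y'²−z²)/2L = -0.2818
  √(A²+B²)=0.5019;  θ1 = -0.8577+2.1670 ≈ 1.3093
arm 2 (φ=120.0°): x'=0.1229, y'=0.0887
  A=0.0671, B=-0.3796, C=(l²−L²−A²−y'²−z²)/(2L)=0.1318
  γ=atan2(-0.3796,0.0671)=-1.3959;  ψ=arccos(0.3419)=1.2218;  θ2=γ+ψ≈-0.1741
rotate P by −φ3: (0.0154, -0.1508, -0.3796)
  A cos θ + B sin θ = C:  0.1746·cos θ + -0.3796·sin θ = -0.0385
  √(A²+B²)=0.4178;  θ3 = -1.1396+1.6631 ≈ 0.5234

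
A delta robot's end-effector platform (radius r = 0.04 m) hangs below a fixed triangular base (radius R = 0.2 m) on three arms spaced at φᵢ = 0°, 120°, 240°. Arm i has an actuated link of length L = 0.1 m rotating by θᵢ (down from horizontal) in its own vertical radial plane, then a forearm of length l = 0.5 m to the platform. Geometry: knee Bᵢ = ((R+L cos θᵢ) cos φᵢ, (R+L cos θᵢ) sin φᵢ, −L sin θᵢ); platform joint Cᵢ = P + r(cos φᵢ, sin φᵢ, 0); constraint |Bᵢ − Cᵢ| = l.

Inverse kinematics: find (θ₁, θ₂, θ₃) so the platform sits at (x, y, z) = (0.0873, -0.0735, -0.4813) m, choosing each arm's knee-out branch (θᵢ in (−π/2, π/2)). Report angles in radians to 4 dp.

θ₁ = 0.1739, θ₂ = 1.1340, θ₃ = 0.5235

rotate P by −φ1: (0.0873, -0.0735, -0.4813)
  A cos θ + B sin θ = C:  0.0727·cos θ + -0.4813·sin θ = -0.0117
  γ=atan2(-0.4813,0.0727)=-1.4209;  ψ=arccos(-0.0240)=1.5948;  θ1=γ+ψ≈0.1739
φ2=120.0° → target in arm frame (-0.1073, -0.0389)
  e−x'=0.2673;  (l²−L²−(e−x')²−y'²−z²)/2L = -0.3231
  γ=atan2(-0.4813,0.2673)=-1.0638;  ψ=arccos(-0.5868)=2.1979;  θ2=γ+ψ≈1.1340
arm 3 (φ=240.0°): x'=0.0200, y'=0.1124
  A=0.1400, B=-0.4813, C=(l²−L²−A²−y'²−z²)/(2L)=-0.1194
  γ=atan2(-0.4813,0.1400)=-1.2877;  ψ=arccos(-0.2381)=1.8112;  θ3=γ+ψ≈0.5235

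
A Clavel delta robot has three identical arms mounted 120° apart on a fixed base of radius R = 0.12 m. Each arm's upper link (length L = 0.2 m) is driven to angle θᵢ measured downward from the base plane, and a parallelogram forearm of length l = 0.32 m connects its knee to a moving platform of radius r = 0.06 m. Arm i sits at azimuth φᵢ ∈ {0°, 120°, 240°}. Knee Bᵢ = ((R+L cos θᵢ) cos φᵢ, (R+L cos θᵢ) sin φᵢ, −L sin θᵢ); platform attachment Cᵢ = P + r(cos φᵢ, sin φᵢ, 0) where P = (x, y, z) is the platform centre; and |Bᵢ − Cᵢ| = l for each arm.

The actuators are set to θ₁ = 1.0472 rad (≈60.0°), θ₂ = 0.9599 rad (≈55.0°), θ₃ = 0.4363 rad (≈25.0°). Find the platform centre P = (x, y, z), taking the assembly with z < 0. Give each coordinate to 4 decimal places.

φ1=0.0°: virtual centre (0.1600, 0.0000, -0.1732), radius l
φ2=120.0°: virtual centre (-0.0874, 0.1513, -0.1638), radius l
O3 = (0.2413·cos240.0°, 0.2413·sin240.0°, -0.0845) = (-0.1206, -0.2089, -0.0845)
eliminate P² terms by subtracting sphere 1 from 2 and 3
linear system: -0.4947x+0.3026y = 0.0018−0.0188z; -0.5613x+-0.4179y = 0.0098−0.1774z
det = 0.3766;  x = -0.0098+0.1634z,  y = -0.0102+0.2051z
quadratic in z: (1.0687)z²+(0.2868)z+(-0.0435)=0, √Δ=0.5177 → z ∈ {-0.3764, 0.1081}; z = -0.3764 (taking z<0)
x = -0.0713, y = -0.0874

(-0.0713, -0.0874, -0.3764)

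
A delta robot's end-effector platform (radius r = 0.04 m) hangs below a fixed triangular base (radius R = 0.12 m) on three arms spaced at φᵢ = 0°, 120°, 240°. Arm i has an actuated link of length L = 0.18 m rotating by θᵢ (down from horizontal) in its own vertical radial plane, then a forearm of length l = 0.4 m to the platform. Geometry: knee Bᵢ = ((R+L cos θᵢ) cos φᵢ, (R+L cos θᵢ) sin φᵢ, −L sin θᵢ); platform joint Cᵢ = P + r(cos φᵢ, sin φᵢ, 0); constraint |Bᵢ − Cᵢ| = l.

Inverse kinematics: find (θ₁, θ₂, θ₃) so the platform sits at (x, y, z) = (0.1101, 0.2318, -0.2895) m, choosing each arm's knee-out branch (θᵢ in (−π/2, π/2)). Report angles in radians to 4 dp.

θ₁ = 0.0001, θ₂ = -0.1749, θ₃ = 1.3091

rotate P by −φ1: (0.1101, 0.2318, -0.2895)
  e−x'=-0.0301;  (l²−L²−(e−x')²−y'²−z²)/2L = -0.0301
  γ=atan2(-0.2895,-0.0301)=-1.6744;  ψ=arccos(-0.1035)=1.6745;  θ1=γ+ψ≈0.0001
rotate P by −φ2: (0.1457, -0.2112, -0.2895)
  e−x'=-0.0657;  (l²−L²−(e−x')²−y'²−z²)/2L = -0.0143
  γ=atan2(-0.2895,-0.0657)=-1.7939;  ψ=arccos(-0.0482)=1.6190;  θ2=γ+ψ≈-0.1749
φ3=240.0° → target in arm frame (-0.2558, -0.0206)
  A=0.3358, B=-0.2895, C=(l²−L²−A²−y'²−z²)/(2L)=-0.1928
  θ3 = atan2(B,A) + arccos(C/0.4434) = 1.3091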